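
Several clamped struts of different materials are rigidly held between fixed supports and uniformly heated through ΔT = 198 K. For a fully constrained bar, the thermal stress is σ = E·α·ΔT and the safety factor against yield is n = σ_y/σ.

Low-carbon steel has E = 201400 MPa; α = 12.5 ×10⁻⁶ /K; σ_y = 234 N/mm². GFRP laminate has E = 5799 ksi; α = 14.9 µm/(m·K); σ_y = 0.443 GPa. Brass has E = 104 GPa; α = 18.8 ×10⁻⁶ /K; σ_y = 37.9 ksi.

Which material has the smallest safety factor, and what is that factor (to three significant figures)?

low-carbon steel, n = 0.469

Converting E to GPa, α to ×10⁻⁶/K, σ_y to MPa, then σ and n for each:
  low-carbon steel: E = 201.4, α = 12.5, σ_y = 234.0 → σ = 498 MPa, n = 0.469
  GFRP laminate: E = 39.98, α = 14.9, σ_y = 443.0 → σ = 118 MPa, n = 3.76
  brass: E = 104.0, α = 18.8, σ_y = 261.3 → σ = 387 MPa, n = 0.675
Smallest n: low-carbon steel with n = 0.469.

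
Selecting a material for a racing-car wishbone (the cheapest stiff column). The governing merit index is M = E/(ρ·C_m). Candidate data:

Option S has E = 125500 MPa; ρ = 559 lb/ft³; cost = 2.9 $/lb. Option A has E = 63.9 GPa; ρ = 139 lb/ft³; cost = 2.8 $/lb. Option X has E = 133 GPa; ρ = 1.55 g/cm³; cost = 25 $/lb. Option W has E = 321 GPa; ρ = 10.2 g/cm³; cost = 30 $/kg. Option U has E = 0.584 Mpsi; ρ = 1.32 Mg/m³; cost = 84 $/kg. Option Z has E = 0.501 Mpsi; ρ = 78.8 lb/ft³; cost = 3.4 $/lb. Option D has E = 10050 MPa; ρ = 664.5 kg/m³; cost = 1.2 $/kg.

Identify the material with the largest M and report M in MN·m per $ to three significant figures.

option D, M = 12.6 MN·m per $

Putting every candidate on a common basis:
  option S: E = 125.5 GPa, ρ = 8954 kg/m³, cost = 6.393 $/kg
  option A: E = 63.90 GPa, ρ = 2227 kg/m³, cost = 6.173 $/kg
  option X: E = 133.0 GPa, ρ = 1550 kg/m³, cost = 55.11 $/kg
  option W: E = 321.0 GPa, ρ = 10200 kg/m³, cost = 30.00 $/kg
  option U: E = 4.027 GPa, ρ = 1320 kg/m³, cost = 84.00 $/kg
  option Z: E = 3.454 GPa, ρ = 1262 kg/m³, cost = 7.496 $/kg
  option D: E = 10.05 GPa, ρ = 664.5 kg/m³, cost = 1.200 $/kg
  option D: M = 12.6 MN·m per $
  option A: M = 4.65 MN·m per $
  option S: M = 2.19 MN·m per $
  option X: M = 1.56 MN·m per $
  option W: M = 1.05 MN·m per $
  option Z: M = 0.365 MN·m per $
  option U: M = 0.0363 MN·m per $
The maximum is for option D.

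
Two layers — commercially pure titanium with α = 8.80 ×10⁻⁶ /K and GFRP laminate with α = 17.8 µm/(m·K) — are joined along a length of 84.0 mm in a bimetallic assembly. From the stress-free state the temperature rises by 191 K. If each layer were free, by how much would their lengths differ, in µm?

144 µm

Δα = |8.80 − 17.8|×10⁻⁶/K = 9.00×10⁻⁶/K.
ΔL_mismatch = Δα·L·ΔT = 9.00×10⁻⁶ × 84.0 mm × 191.0 K = 144 µm.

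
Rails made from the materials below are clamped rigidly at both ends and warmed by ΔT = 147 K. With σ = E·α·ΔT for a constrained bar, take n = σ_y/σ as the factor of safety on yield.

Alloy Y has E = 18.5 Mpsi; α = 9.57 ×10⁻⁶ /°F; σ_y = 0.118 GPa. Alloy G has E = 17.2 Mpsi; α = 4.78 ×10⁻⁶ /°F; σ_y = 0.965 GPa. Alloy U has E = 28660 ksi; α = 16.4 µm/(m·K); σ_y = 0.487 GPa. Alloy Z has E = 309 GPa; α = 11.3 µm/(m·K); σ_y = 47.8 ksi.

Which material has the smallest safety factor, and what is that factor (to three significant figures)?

Per material, after unit conversion:
  alloy Y: E = 127.6, α = 17.2, σ_y = 118.0 → σ = 323 MPa, n = 0.365
  alloy G: E = 118.6, α = 8.60, σ_y = 965.0 → σ = 150 MPa, n = 6.43
  alloy U: E = 197.6, α = 16.4, σ_y = 487.0 → σ = 476 MPa, n = 1.02
  alloy Z: E = 309.0, α = 11.3, σ_y = 329.6 → σ = 513 MPa, n = 0.642
The minimum is alloy Y at n = 0.365.

alloy Y, n = 0.365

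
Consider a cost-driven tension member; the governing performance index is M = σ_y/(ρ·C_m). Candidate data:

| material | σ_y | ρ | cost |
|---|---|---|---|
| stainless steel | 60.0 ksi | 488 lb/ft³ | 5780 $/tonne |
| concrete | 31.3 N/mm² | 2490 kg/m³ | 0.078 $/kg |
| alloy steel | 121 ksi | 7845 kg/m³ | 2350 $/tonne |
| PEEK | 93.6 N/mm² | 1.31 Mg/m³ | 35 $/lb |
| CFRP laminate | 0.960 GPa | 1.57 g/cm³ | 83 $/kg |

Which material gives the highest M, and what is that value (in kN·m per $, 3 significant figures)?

Putting every candidate on a common basis:
  stainless steel: σ_y = 413.7 MPa, ρ = 7817 kg/m³, cost = 5.780 $/kg
  concrete: σ_y = 31.30 MPa, ρ = 2490 kg/m³, cost = 0.07800 $/kg
  alloy steel: σ_y = 834.3 MPa, ρ = 7845 kg/m³, cost = 2.350 $/kg
  PEEK: σ_y = 93.60 MPa, ρ = 1310 kg/m³, cost = 77.16 $/kg
  CFRP laminate: σ_y = 960.0 MPa, ρ = 1570 kg/m³, cost = 83.00 $/kg
  concrete: M = 161 kN·m per $
  alloy steel: M = 45.3 kN·m per $
  stainless steel: M = 9.16 kN·m per $
  CFRP laminate: M = 7.37 kN·m per $
  PEEK: M = 0.926 kN·m per $
Highest index: concrete.

concrete, M = 161 kN·m per $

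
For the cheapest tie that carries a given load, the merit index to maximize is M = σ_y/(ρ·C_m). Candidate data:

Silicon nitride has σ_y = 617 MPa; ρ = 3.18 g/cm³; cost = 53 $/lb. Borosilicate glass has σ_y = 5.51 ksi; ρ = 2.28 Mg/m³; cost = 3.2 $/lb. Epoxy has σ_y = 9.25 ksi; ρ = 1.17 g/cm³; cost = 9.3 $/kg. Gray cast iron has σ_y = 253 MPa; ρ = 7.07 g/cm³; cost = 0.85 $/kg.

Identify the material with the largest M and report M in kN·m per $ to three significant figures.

Normalizing units and computing the index:
  silicon nitride: σ_y = 617.0 MPa, ρ = 3180 kg/m³, cost = 116.8 $/kg
  borosilicate glass: σ_y = 37.99 MPa, ρ = 2280 kg/m³, cost = 7.055 $/kg
  epoxy: σ_y = 63.78 MPa, ρ = 1170 kg/m³, cost = 9.300 $/kg
  gray cast iron: σ_y = 253.0 MPa, ρ = 7070 kg/m³, cost = 0.8500 $/kg
  gray cast iron: M = 42.1 kN·m per $
  epoxy: M = 5.86 kN·m per $
  borosilicate glass: M = 2.36 kN·m per $
  silicon nitride: M = 1.66 kN·m per $
The maximum is for gray cast iron.

gray cast iron, M = 42.1 kN·m per $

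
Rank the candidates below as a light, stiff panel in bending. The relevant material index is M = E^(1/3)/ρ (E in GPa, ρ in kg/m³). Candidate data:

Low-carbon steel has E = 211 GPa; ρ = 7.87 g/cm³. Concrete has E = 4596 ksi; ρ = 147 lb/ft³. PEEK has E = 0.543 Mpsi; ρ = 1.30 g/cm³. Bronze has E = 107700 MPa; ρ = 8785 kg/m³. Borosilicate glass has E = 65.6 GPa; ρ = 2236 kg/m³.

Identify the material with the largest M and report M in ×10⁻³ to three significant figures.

In SI units:
  low-carbon steel: E = 211.0 GPa, ρ = 7870 kg/m³
  concrete: E = 31.69 GPa, ρ = 2355 kg/m³
  PEEK: E = 3.744 GPa, ρ = 1300 kg/m³
  bronze: E = 107.7 GPa, ρ = 8785 kg/m³
  borosilicate glass: E = 65.60 GPa, ρ = 2236 kg/m³
  borosilicate glass: M = 1.80×10⁻³
  concrete: M = 1.34×10⁻³
  PEEK: M = 1.19×10⁻³
  low-carbon steel: M = 0.756×10⁻³
  bronze: M = 0.542×10⁻³
The maximum is for borosilicate glass.

borosilicate glass, M = 1.80×10⁻³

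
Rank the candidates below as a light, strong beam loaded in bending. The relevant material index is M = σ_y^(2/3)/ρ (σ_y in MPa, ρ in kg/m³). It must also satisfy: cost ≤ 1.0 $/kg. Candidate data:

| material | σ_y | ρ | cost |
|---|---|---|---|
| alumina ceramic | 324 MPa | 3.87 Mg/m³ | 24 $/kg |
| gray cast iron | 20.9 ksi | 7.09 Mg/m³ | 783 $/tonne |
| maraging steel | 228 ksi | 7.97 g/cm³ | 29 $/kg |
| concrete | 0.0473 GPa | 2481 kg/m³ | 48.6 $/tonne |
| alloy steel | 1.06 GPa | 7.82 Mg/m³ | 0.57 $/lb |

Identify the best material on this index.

Screen on constraints: cost ≤ 1.0 $/kg. Survivors: gray cast iron, concrete.
After converting to SI:
  gray cast iron: σ_y = 144.1 MPa, ρ = 7090 kg/m³
  concrete: σ_y = 47.30 MPa, ρ = 2481 kg/m³
  concrete: M = 5.27×10⁻³
  gray cast iron: M = 3.88×10⁻³
Highest index: concrete.

concrete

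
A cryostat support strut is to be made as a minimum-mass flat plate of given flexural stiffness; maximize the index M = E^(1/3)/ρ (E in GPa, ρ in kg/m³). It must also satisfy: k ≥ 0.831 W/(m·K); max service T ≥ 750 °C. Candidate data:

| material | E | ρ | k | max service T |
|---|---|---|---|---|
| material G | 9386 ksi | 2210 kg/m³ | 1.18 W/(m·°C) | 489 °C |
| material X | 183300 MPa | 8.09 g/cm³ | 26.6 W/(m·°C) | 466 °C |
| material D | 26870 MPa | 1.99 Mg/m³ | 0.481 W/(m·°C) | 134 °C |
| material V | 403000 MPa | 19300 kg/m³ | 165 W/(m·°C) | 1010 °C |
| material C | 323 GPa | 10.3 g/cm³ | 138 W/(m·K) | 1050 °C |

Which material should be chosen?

Screen on constraints: k ≥ 0.831 W/(m·K); max service T ≥ 750 °C. Survivors: material V, material C.
Putting every candidate on a common basis:
  material V: E = 403.0 GPa, ρ = 19300 kg/m³
  material C: E = 323.0 GPa, ρ = 10300 kg/m³
  material C: M = 0.666×10⁻³
  material V: M = 0.383×10⁻³
Material C has the largest M.

material C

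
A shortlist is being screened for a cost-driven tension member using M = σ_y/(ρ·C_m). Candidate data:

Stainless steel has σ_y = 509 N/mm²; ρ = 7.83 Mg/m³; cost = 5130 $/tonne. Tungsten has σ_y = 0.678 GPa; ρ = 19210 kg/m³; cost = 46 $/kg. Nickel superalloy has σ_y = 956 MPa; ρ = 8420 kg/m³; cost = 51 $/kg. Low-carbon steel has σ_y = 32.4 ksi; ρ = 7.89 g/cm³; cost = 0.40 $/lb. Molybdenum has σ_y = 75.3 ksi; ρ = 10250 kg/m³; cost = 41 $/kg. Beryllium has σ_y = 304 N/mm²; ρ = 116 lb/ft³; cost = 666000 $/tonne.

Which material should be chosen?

low-carbon steel

Convert each candidate to consistent units, then evaluate M:
  stainless steel: σ_y = 509.0 MPa, ρ = 7830 kg/m³, cost = 5.130 $/kg
  tungsten: σ_y = 678.0 MPa, ρ = 19210 kg/m³, cost = 46.00 $/kg
  nickel superalloy: σ_y = 956.0 MPa, ρ = 8420 kg/m³, cost = 51.00 $/kg
  low-carbon steel: σ_y = 223.4 MPa, ρ = 7890 kg/m³, cost = 0.8818 $/kg
  molybdenum: σ_y = 519.2 MPa, ρ = 10250 kg/m³, cost = 41.00 $/kg
  beryllium: σ_y = 304.0 MPa, ρ = 1858 kg/m³, cost = 666.0 $/kg
  low-carbon steel: M = 32.1 kN·m per $
  stainless steel: M = 12.7 kN·m per $
  nickel superalloy: M = 2.23 kN·m per $
  molybdenum: M = 1.24 kN·m per $
  tungsten: M = 0.767 kN·m per $
  beryllium: M = 0.246 kN·m per $
Low-carbon steel has the largest M.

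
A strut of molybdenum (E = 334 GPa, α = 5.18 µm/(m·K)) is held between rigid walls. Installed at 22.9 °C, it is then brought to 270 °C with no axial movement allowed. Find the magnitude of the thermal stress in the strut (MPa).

ΔT = 247.1 K. Constrained thermal stress σ = E·α·ΔT = 334.0×10³ MPa × 5.18×10⁻⁶ × 247.1 = 428 MPa (compressive).

428 MPa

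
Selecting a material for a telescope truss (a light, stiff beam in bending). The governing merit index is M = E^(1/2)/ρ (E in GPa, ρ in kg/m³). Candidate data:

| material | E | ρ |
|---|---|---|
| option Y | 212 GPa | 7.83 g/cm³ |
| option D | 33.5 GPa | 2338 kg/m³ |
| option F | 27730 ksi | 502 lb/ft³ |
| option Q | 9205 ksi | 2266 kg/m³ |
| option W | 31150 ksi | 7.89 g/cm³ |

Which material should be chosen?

option Q

Normalizing units and computing the index:
  option Y: E = 212.0 GPa, ρ = 7830 kg/m³
  option D: E = 33.50 GPa, ρ = 2338 kg/m³
  option F: E = 191.2 GPa, ρ = 8041 kg/m³
  option Q: E = 63.47 GPa, ρ = 2266 kg/m³
  option W: E = 214.8 GPa, ρ = 7890 kg/m³
  option Q: M = 3.52×10⁻³
  option D: M = 2.48×10⁻³
  option Y: M = 1.86×10⁻³
  option W: M = 1.86×10⁻³
  option F: M = 1.72×10⁻³
Option Q ranks first.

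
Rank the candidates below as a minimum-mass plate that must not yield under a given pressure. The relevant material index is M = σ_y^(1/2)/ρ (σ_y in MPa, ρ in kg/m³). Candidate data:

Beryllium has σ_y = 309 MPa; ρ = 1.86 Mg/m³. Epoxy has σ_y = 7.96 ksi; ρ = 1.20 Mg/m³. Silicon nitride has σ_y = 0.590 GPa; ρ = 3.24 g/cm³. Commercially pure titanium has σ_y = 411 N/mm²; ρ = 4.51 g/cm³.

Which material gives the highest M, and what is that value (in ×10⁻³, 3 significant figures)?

Normalizing units and computing the index:
  beryllium: σ_y = 309.0 MPa, ρ = 1860 kg/m³
  epoxy: σ_y = 54.88 MPa, ρ = 1200 kg/m³
  silicon nitride: σ_y = 590.0 MPa, ρ = 3240 kg/m³
  commercially pure titanium: σ_y = 411.0 MPa, ρ = 4510 kg/m³
  beryllium: M = 9.45×10⁻³
  silicon nitride: M = 7.50×10⁻³
  epoxy: M = 6.17×10⁻³
  commercially pure titanium: M = 4.50×10⁻³
Beryllium has the largest M.

beryllium, M = 9.45×10⁻³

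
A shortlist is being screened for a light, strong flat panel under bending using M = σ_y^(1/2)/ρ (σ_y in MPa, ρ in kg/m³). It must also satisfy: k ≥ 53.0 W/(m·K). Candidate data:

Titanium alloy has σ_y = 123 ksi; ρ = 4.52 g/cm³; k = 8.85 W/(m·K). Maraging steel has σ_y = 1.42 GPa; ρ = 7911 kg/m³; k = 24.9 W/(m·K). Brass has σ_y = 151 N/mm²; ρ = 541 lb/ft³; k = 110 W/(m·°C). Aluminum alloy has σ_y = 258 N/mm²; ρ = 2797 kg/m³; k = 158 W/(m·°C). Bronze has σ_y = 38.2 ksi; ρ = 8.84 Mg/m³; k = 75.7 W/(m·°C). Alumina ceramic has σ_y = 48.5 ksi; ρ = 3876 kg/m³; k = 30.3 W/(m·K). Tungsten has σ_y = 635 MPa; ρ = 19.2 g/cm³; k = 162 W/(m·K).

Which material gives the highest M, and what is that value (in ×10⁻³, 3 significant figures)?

aluminum alloy, M = 5.74×10⁻³

Screen on constraints: k ≥ 53.0 W/(m·K). Survivors: brass, aluminum alloy, bronze, tungsten.
Normalizing units and computing the index:
  brass: σ_y = 151.0 MPa, ρ = 8666 kg/m³
  aluminum alloy: σ_y = 258.0 MPa, ρ = 2797 kg/m³
  bronze: σ_y = 263.4 MPa, ρ = 8840 kg/m³
  tungsten: σ_y = 635.0 MPa, ρ = 19200 kg/m³
  aluminum alloy: M = 5.74×10⁻³
  bronze: M = 1.84×10⁻³
  brass: M = 1.42×10⁻³
  tungsten: M = 1.31×10⁻³
The maximum is for aluminum alloy.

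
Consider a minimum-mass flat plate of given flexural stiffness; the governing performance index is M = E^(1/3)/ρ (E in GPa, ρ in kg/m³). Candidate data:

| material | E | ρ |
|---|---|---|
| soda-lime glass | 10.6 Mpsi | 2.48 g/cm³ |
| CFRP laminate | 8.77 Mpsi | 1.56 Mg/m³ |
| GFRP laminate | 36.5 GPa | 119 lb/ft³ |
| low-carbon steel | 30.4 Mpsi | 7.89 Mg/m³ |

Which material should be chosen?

After converting to SI:
  soda-lime glass: E = 73.08 GPa, ρ = 2480 kg/m³
  CFRP laminate: E = 60.47 GPa, ρ = 1560 kg/m³
  GFRP laminate: E = 36.50 GPa, ρ = 1906 kg/m³
  low-carbon steel: E = 209.6 GPa, ρ = 7890 kg/m³
  CFRP laminate: M = 2.52×10⁻³
  GFRP laminate: M = 1.74×10⁻³
  soda-lime glass: M = 1.69×10⁻³
  low-carbon steel: M = 0.753×10⁻³
CFRP laminate has the largest M.

CFRP laminate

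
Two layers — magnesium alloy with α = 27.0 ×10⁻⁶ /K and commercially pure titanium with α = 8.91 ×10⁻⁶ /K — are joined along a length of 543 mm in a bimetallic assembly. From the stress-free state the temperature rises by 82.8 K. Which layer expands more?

magnesium alloy

α(magnesium alloy) = 27.0×10⁻⁶/K vs α(commercially pure titanium) = 8.91×10⁻⁶/K.
Higher α expands more for the same ΔT: magnesium alloy.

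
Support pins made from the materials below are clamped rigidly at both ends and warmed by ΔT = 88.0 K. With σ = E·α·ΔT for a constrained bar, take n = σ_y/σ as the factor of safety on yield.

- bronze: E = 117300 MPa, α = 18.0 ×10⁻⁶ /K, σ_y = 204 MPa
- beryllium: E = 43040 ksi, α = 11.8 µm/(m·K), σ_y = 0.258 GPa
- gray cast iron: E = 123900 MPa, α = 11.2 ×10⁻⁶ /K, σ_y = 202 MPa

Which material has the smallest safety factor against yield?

beryllium

With everything in SI (GPa, ×10⁻⁶/K, MPa):
  bronze: E = 117.3, α = 18.0, σ_y = 204.0 → σ = 186 MPa, n = 1.10
  beryllium: E = 296.8, α = 11.8, σ_y = 258.0 → σ = 308 MPa, n = 0.837
  gray cast iron: E = 123.9, α = 11.2, σ_y = 202.0 → σ = 122 MPa, n = 1.65
Smallest n: beryllium with n = 0.837.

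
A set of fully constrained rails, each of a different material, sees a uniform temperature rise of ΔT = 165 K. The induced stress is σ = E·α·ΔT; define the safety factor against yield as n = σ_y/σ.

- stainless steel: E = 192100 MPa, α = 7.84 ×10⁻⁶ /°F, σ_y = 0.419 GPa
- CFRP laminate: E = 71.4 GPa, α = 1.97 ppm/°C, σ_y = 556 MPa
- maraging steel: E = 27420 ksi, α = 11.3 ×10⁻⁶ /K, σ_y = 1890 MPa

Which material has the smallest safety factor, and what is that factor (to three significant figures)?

Converting E to GPa, α to ×10⁻⁶/K, σ_y to MPa, then σ and n for each:
  stainless steel: E = 192.1, α = 14.1, σ_y = 419.0 → σ = 447 MPa, n = 0.937
  CFRP laminate: E = 71.40, α = 1.97, σ_y = 556.0 → σ = 23.2 MPa, n = 24.0
  maraging steel: E = 189.1, α = 11.3, σ_y = 1890 → σ = 352 MPa, n = 5.36
Smallest n: stainless steel with n = 0.937.

stainless steel, n = 0.937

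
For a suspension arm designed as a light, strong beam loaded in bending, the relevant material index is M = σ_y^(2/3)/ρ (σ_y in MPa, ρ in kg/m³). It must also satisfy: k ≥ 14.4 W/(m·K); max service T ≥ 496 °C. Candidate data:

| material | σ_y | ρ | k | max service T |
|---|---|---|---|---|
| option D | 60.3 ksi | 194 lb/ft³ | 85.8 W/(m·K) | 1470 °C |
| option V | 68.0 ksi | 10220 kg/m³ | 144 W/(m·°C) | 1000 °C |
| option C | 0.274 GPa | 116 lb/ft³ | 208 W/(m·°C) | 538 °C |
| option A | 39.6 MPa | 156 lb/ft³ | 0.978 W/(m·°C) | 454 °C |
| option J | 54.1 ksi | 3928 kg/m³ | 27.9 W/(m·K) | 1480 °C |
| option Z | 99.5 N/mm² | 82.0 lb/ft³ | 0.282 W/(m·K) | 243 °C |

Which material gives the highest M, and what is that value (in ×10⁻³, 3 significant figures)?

Screen on constraints: k ≥ 14.4 W/(m·K); max service T ≥ 496 °C. Survivors: option D, option V, option C, option J.
Normalizing units and computing the index:
  option D: σ_y = 415.8 MPa, ρ = 3108 kg/m³
  option V: σ_y = 468.8 MPa, ρ = 10220 kg/m³
  option C: σ_y = 274.0 MPa, ρ = 1858 kg/m³
  option J: σ_y = 373.0 MPa, ρ = 3928 kg/m³
  option C: M = 22.7×10⁻³
  option D: M = 17.9×10⁻³
  option J: M = 13.2×10⁻³
  option V: M = 5.91×10⁻³
Highest index: option C.

option C, M = 22.7×10⁻³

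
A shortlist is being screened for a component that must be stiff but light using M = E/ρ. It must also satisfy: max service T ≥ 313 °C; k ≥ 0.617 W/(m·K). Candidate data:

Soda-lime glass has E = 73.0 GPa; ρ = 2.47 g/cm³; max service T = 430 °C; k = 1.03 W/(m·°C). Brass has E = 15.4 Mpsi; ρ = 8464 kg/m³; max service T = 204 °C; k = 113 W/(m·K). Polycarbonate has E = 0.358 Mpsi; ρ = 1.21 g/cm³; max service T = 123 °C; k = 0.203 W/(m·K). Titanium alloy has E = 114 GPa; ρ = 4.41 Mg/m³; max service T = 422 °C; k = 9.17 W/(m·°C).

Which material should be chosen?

Screen on constraints: max service T ≥ 313 °C; k ≥ 0.617 W/(m·K). Survivors: soda-lime glass, titanium alloy.
After converting to SI:
  soda-lime glass: E = 73.00 GPa, ρ = 2470 kg/m³
  titanium alloy: E = 114.0 GPa, ρ = 4410 kg/m³
  soda-lime glass: M = 29.6 MN·m/kg
  titanium alloy: M = 25.9 MN·m/kg
Soda-lime glass has the largest M.

soda-lime glass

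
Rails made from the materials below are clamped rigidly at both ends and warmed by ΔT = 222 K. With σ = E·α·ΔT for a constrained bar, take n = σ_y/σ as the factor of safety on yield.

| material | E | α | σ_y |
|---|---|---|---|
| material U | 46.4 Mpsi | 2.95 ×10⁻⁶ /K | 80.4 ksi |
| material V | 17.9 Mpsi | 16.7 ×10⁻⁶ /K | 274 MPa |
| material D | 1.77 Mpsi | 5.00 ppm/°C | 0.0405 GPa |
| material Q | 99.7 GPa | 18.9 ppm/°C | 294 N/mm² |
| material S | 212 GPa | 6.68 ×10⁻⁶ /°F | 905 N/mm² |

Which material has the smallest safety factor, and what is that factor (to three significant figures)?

material V, n = 0.599

Per material, after unit conversion:
  material U: E = 319.9, α = 2.95, σ_y = 554.3 → σ = 210 MPa, n = 2.65
  material V: E = 123.4, α = 16.7, σ_y = 274.0 → σ = 458 MPa, n = 0.599
  material D: E = 12.20, α = 5.00, σ_y = 40.50 → σ = 13.5 MPa, n = 2.99
  material Q: E = 99.70, α = 18.9, σ_y = 294.0 → σ = 418 MPa, n = 0.703
  material S: E = 212.0, α = 12.0, σ_y = 905.0 → σ = 566 MPa, n = 1.60
The minimum is material V at n = 0.599.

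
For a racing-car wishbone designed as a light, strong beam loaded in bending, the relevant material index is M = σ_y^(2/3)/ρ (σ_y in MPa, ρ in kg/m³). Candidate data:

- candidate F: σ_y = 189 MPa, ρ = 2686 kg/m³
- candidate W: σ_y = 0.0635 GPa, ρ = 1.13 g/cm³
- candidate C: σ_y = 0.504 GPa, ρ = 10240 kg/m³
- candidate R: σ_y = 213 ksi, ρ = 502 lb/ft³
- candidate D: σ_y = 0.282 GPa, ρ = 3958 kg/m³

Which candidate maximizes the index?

candidate R

Normalizing units and computing the index:
  candidate F: σ_y = 189.0 MPa, ρ = 2686 kg/m³
  candidate W: σ_y = 63.50 MPa, ρ = 1130 kg/m³
  candidate C: σ_y = 504.0 MPa, ρ = 10240 kg/m³
  candidate R: σ_y = 1469 MPa, ρ = 8041 kg/m³
  candidate D: σ_y = 282.0 MPa, ρ = 3958 kg/m³
  candidate R: M = 16.1×10⁻³
  candidate W: M = 14.1×10⁻³
  candidate F: M = 12.3×10⁻³
  candidate D: M = 10.9×10⁻³
  candidate C: M = 6.18×10⁻³
The maximum is for candidate R.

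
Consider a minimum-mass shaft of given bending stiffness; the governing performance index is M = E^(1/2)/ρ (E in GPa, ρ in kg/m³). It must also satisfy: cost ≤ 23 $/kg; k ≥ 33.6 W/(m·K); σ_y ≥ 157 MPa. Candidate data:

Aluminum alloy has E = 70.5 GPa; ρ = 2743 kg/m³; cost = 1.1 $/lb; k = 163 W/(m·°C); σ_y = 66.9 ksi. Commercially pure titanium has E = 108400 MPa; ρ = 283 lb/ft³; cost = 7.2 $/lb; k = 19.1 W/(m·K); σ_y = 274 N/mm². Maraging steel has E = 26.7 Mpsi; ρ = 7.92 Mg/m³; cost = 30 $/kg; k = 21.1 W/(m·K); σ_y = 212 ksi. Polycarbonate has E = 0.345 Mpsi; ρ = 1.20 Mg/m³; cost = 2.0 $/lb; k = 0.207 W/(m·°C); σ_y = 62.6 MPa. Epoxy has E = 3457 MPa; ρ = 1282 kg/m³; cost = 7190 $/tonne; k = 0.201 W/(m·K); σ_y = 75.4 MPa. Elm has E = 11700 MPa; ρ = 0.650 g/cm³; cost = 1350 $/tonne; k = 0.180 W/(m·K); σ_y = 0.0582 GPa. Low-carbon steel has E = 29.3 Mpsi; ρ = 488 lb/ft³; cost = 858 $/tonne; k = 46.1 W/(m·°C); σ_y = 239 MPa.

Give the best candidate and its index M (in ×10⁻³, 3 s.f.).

Screen on constraints: cost ≤ 23 $/kg; k ≥ 33.6 W/(m·K); σ_y ≥ 157 MPa. Survivors: aluminum alloy, low-carbon steel.
Normalizing units and computing the index:
  aluminum alloy: E = 70.50 GPa, ρ = 2743 kg/m³
  low-carbon steel: E = 202.0 GPa, ρ = 7817 kg/m³
  aluminum alloy: M = 3.06×10⁻³
  low-carbon steel: M = 1.82×10⁻³
Aluminum alloy ranks first.

aluminum alloy, M = 3.06×10⁻³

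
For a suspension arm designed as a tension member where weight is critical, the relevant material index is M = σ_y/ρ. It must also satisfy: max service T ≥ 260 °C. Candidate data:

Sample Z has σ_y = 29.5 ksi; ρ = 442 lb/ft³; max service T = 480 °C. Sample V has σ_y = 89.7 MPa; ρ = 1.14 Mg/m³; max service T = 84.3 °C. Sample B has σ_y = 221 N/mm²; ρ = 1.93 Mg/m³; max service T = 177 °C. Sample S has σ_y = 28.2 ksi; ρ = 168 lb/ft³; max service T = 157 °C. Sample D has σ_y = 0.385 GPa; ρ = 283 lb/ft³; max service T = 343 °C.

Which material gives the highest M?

sample D

Screen on constraints: max service T ≥ 260 °C. Survivors: sample Z, sample D.
Putting every candidate on a common basis:
  sample Z: σ_y = 203.4 MPa, ρ = 7080 kg/m³
  sample D: σ_y = 385.0 MPa, ρ = 4533 kg/m³
  sample D: M = 84.9 kN·m/kg
  sample Z: M = 28.7 kN·m/kg
Sample D ranks first.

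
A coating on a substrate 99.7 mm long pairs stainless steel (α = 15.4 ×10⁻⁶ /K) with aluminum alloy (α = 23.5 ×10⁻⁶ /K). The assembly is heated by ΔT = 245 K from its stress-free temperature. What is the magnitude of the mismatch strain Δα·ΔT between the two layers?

Δα = |15.4 − 23.5|×10⁻⁶/K = 8.10×10⁻⁶/K.
Mismatch strain = Δα·ΔT = 8.10×10⁻⁶ × 245.0 = 1.98×10⁻³.

1.98×10⁻³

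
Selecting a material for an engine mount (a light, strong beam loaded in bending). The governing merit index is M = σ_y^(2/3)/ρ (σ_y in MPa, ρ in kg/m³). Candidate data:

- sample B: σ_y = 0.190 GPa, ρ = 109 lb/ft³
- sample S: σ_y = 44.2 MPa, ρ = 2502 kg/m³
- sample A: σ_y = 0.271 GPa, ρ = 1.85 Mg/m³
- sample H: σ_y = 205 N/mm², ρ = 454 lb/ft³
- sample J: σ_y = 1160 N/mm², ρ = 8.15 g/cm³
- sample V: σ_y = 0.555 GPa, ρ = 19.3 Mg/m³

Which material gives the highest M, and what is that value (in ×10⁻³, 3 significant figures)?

Putting every candidate on a common basis:
  sample B: σ_y = 190.0 MPa, ρ = 1746 kg/m³
  sample S: σ_y = 44.20 MPa, ρ = 2502 kg/m³
  sample A: σ_y = 271.0 MPa, ρ = 1850 kg/m³
  sample H: σ_y = 205.0 MPa, ρ = 7272 kg/m³
  sample J: σ_y = 1160 MPa, ρ = 8150 kg/m³
  sample V: σ_y = 555.0 MPa, ρ = 19300 kg/m³
  sample A: M = 22.6×10⁻³
  sample B: M = 18.9×10⁻³
  sample J: M = 13.5×10⁻³
  sample S: M = 5.00×10⁻³
  sample H: M = 4.78×10⁻³
  sample V: M = 3.50×10⁻³
Sample A ranks first.

sample A, M = 22.6×10⁻³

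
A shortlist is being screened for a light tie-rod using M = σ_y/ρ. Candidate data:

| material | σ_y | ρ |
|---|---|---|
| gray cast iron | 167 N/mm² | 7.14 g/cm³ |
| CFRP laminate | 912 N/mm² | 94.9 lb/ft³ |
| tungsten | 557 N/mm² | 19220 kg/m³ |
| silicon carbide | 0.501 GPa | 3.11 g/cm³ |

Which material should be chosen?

CFRP laminate

Convert each candidate to consistent units, then evaluate M:
  gray cast iron: σ_y = 167.0 MPa, ρ = 7140 kg/m³
  CFRP laminate: σ_y = 912.0 MPa, ρ = 1520 kg/m³
  tungsten: σ_y = 557.0 MPa, ρ = 19220 kg/m³
  silicon carbide: σ_y = 501.0 MPa, ρ = 3110 kg/m³
  CFRP laminate: M = 600 kN·m/kg
  silicon carbide: M = 161 kN·m/kg
  tungsten: M = 29.0 kN·m/kg
  gray cast iron: M = 23.4 kN·m/kg
CFRP laminate ranks first.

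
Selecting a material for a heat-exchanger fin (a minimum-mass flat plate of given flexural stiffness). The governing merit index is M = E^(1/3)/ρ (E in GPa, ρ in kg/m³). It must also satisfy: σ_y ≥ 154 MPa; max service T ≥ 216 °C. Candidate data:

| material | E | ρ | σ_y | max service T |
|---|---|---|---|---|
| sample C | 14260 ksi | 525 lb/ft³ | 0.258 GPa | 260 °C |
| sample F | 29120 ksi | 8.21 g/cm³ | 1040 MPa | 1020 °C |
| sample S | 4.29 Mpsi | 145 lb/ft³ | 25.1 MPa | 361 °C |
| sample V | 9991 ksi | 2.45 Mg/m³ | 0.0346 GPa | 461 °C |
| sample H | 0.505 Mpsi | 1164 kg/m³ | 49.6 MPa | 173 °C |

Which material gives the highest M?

sample F

Screen on constraints: σ_y ≥ 154 MPa; max service T ≥ 216 °C. Survivors: sample C, sample F.
Convert each candidate to consistent units, then evaluate M:
  sample C: E = 98.32 GPa, ρ = 8410 kg/m³
  sample F: E = 200.8 GPa, ρ = 8210 kg/m³
  sample F: M = 0.713×10⁻³
  sample C: M = 0.549×10⁻³
The maximum is for sample F.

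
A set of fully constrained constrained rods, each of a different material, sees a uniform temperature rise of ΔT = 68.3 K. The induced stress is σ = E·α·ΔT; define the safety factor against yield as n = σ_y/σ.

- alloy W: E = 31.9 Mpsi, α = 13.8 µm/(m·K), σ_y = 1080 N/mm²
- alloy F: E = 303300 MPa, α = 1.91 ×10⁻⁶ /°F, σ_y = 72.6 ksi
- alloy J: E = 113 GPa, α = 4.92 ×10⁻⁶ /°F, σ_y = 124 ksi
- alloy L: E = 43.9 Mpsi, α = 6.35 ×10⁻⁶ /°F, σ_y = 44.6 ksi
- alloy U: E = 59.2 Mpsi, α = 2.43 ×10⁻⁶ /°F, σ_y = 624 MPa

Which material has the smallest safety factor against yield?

alloy L

Per material, after unit conversion:
  alloy W: E = 219.9, α = 13.8, σ_y = 1080 → σ = 207 MPa, n = 5.21
  alloy F: E = 303.3, α = 3.44, σ_y = 500.6 → σ = 71.2 MPa, n = 7.03
  alloy J: E = 113.0, α = 8.86, σ_y = 855.0 → σ = 68.3 MPa, n = 12.5
  alloy L: E = 302.7, α = 11.4, σ_y = 307.5 → σ = 236 MPa, n = 1.30
  alloy U: E = 408.2, α = 4.37, σ_y = 624.0 → σ = 122 MPa, n = 5.12
The minimum is alloy L at n = 1.30.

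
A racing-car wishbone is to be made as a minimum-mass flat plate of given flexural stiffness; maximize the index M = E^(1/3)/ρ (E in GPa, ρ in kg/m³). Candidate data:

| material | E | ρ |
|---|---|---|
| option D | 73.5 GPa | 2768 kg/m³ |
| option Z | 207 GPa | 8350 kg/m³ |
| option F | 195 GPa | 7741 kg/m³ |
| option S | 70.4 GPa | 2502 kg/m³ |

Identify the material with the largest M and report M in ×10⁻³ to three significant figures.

Computing M directly (units already consistent):
  option S: M = 1.65×10⁻³
  option D: M = 1.51×10⁻³
  option F: M = 0.749×10⁻³
  option Z: M = 0.708×10⁻³
The maximum is for option S.

option S, M = 1.65×10⁻³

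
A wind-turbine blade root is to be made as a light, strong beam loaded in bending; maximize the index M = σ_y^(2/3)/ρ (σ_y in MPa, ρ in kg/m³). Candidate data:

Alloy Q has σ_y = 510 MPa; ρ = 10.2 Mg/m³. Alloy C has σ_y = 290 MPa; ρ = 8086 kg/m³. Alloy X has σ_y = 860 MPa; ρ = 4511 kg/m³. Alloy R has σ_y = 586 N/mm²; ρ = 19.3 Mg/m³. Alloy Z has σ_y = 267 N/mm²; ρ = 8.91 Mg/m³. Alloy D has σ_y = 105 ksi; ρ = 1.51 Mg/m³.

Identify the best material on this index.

alloy D

Putting every candidate on a common basis:
  alloy Q: σ_y = 510.0 MPa, ρ = 10200 kg/m³
  alloy C: σ_y = 290.0 MPa, ρ = 8086 kg/m³
  alloy X: σ_y = 860.0 MPa, ρ = 4511 kg/m³
  alloy R: σ_y = 586.0 MPa, ρ = 19300 kg/m³
  alloy Z: σ_y = 267.0 MPa, ρ = 8910 kg/m³
  alloy D: σ_y = 723.9 MPa, ρ = 1510 kg/m³
  alloy D: M = 53.4×10⁻³
  alloy X: M = 20.0×10⁻³
  alloy Q: M = 6.26×10⁻³
  alloy C: M = 5.42×10⁻³
  alloy Z: M = 4.65×10⁻³
  alloy R: M = 3.63×10⁻³
The maximum is for alloy D.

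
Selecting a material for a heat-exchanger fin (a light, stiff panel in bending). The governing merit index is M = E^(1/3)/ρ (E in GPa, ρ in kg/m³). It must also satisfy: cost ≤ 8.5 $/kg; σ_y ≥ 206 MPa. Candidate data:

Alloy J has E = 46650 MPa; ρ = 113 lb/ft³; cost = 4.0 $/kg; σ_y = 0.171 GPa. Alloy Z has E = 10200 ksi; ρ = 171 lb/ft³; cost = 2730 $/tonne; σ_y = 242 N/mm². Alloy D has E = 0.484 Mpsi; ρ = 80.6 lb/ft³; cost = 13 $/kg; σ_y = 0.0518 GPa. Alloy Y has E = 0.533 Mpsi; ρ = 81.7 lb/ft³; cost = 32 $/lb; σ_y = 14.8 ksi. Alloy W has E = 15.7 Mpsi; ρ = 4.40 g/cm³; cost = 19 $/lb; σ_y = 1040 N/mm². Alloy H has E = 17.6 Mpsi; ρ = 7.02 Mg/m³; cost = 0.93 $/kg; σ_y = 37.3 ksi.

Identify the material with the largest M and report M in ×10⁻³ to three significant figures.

alloy Z, M = 1.51×10⁻³

Screen on constraints: cost ≤ 8.5 $/kg; σ_y ≥ 206 MPa. Survivors: alloy Z, alloy H.
In SI units:
  alloy Z: E = 70.33 GPa, ρ = 2739 kg/m³
  alloy H: E = 121.3 GPa, ρ = 7020 kg/m³
  alloy Z: M = 1.51×10⁻³
  alloy H: M = 0.705×10⁻³
Alloy Z has the largest M.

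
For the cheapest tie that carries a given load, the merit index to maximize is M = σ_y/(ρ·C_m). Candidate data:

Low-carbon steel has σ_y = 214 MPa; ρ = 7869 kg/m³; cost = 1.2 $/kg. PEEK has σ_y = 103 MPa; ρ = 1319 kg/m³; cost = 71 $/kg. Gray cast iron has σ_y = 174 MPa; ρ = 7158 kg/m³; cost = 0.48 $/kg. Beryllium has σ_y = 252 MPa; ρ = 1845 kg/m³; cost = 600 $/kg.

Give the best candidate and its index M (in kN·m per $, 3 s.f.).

Evaluate M for each candidate:
  gray cast iron: M = 50.6 kN·m per $
  low-carbon steel: M = 22.7 kN·m per $
  PEEK: M = 1.10 kN·m per $
  beryllium: M = 0.228 kN·m per $
Gray cast iron ranks first.

gray cast iron, M = 50.6 kN·m per $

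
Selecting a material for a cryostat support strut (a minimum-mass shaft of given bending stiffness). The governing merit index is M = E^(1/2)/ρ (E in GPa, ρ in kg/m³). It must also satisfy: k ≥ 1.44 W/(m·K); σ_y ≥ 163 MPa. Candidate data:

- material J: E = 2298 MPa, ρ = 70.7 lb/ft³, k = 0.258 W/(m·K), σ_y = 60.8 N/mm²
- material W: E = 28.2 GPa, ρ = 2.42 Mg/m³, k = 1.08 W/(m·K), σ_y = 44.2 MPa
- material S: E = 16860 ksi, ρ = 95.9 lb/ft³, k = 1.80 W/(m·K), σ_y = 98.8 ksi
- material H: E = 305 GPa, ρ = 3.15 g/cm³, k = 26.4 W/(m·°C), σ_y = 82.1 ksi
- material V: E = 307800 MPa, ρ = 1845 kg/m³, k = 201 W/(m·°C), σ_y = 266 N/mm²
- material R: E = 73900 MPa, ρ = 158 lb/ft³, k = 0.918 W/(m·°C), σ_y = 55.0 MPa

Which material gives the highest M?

material V

Screen on constraints: k ≥ 1.44 W/(m·K); σ_y ≥ 163 MPa. Survivors: material S, material H, material V.
Normalizing units and computing the index:
  material S: E = 116.2 GPa, ρ = 1536 kg/m³
  material H: E = 305.0 GPa, ρ = 3150 kg/m³
  material V: E = 307.8 GPa, ρ = 1845 kg/m³
  material V: M = 9.51×10⁻³
  material S: M = 7.02×10⁻³
  material H: M = 5.54×10⁻³
Material V has the largest M.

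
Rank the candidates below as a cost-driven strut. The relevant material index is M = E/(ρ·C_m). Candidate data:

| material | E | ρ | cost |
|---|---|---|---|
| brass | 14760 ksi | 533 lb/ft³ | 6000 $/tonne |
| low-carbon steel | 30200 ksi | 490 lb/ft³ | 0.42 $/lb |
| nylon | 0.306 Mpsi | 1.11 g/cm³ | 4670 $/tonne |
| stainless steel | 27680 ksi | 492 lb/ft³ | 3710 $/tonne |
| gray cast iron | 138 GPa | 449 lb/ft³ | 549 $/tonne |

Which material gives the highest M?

gray cast iron

Putting every candidate on a common basis:
  brass: E = 101.8 GPa, ρ = 8538 kg/m³, cost = 6.000 $/kg
  low-carbon steel: E = 208.2 GPa, ρ = 7849 kg/m³, cost = 0.9259 $/kg
  nylon: E = 2.110 GPa, ρ = 1110 kg/m³, cost = 4.670 $/kg
  stainless steel: E = 190.8 GPa, ρ = 7881 kg/m³, cost = 3.710 $/kg
  gray cast iron: E = 138.0 GPa, ρ = 7192 kg/m³, cost = 0.5490 $/kg
  gray cast iron: M = 34.9 MN·m per $
  low-carbon steel: M = 28.7 MN·m per $
  stainless steel: M = 6.53 MN·m per $
  brass: M = 1.99 MN·m per $
  nylon: M = 0.407 MN·m per $
Gray cast iron ranks first.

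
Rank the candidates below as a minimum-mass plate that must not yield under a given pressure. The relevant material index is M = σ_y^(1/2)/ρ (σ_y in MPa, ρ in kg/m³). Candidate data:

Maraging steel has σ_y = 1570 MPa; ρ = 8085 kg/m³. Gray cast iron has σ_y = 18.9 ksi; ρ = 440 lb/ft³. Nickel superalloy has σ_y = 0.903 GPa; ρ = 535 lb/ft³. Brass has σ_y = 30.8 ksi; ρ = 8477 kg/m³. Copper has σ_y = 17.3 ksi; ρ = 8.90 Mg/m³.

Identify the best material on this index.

In SI units:
  maraging steel: σ_y = 1570 MPa, ρ = 8085 kg/m³
  gray cast iron: σ_y = 130.3 MPa, ρ = 7048 kg/m³
  nickel superalloy: σ_y = 903.0 MPa, ρ = 8570 kg/m³
  brass: σ_y = 212.4 MPa, ρ = 8477 kg/m³
  copper: σ_y = 119.3 MPa, ρ = 8900 kg/m³
  maraging steel: M = 4.90×10⁻³
  nickel superalloy: M = 3.51×10⁻³
  brass: M = 1.72×10⁻³
  gray cast iron: M = 1.62×10⁻³
  copper: M = 1.23×10⁻³
Highest index: maraging steel.

maraging steel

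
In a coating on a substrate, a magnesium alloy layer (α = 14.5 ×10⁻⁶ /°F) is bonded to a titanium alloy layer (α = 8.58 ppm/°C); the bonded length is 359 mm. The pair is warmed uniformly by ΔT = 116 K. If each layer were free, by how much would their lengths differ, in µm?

magnesium alloy: α = 14.5×10⁻⁶/°F × 9/5 = 26.1×10⁻⁶/K.
Δα = |26.1 − 8.58|×10⁻⁶/K = 17.5×10⁻⁶/K.
ΔL_mismatch = Δα·L·ΔT = 17.5×10⁻⁶ × 359.0 mm × 116.0 K = 730 µm.

730 µm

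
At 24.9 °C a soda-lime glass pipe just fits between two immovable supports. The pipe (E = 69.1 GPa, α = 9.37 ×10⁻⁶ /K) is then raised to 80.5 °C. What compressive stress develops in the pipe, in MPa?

36.0 MPa

ΔT = 55.60 K. Constrained thermal stress σ = E·α·ΔT = 69.10×10³ MPa × 9.37×10⁻⁶ × 55.60 = 36.0 MPa (compressive).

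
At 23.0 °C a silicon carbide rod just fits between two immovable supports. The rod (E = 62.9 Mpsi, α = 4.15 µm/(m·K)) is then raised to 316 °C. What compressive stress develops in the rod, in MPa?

527 MPa

E = 62.9 Mpsi = 433.7 GPa.
ΔT = 293.0 K. Constrained thermal stress σ = E·α·ΔT = 433.7×10³ MPa × 4.15×10⁻⁶ × 293.0 = 527 MPa (compressive).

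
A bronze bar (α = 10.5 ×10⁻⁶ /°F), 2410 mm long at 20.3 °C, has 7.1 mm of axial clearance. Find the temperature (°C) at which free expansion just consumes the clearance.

176 °C

α = 10.5×10⁻⁶/°F × 9/5 = 18.9×10⁻⁶/K.
α·L₀·ΔT = 7.1 mm ⇒ ΔT = 7.1 / (18.9×10⁻⁶ × 2410.0) = 155.9 K.
T = 20.3 + 155.9 = 176.2 °C.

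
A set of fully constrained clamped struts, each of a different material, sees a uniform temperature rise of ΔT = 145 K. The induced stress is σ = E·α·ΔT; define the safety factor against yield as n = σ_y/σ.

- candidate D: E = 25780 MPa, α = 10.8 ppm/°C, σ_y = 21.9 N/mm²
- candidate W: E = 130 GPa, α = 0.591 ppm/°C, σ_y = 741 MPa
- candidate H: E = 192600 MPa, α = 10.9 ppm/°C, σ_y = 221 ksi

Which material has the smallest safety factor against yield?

In consistent units (E in GPa, α in ×10⁻⁶/K, σ_y in MPa):
  candidate D: E = 25.78, α = 10.8, σ_y = 21.90 → σ = 40.4 MPa, n = 0.542
  candidate W: E = 130.0, α = 0.591, σ_y = 741.0 → σ = 11.1 MPa, n = 66.5
  candidate H: E = 192.6, α = 10.9, σ_y = 1524 → σ = 304 MPa, n = 5.01
The minimum is candidate D at n = 0.542.

candidate D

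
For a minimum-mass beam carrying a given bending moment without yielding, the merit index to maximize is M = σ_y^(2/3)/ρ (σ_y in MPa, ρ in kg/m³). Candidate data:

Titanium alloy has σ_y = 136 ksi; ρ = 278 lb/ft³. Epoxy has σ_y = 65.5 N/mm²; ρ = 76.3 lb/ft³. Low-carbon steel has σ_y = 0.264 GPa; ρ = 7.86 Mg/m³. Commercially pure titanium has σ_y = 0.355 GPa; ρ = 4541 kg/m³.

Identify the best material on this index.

titanium alloy

Normalizing units and computing the index:
  titanium alloy: σ_y = 937.7 MPa, ρ = 4453 kg/m³
  epoxy: σ_y = 65.50 MPa, ρ = 1222 kg/m³
  low-carbon steel: σ_y = 264.0 MPa, ρ = 7860 kg/m³
  commercially pure titanium: σ_y = 355.0 MPa, ρ = 4541 kg/m³
  titanium alloy: M = 21.5×10⁻³
  epoxy: M = 13.3×10⁻³
  commercially pure titanium: M = 11.0×10⁻³
  low-carbon steel: M = 5.24×10⁻³
The maximum is for titanium alloy.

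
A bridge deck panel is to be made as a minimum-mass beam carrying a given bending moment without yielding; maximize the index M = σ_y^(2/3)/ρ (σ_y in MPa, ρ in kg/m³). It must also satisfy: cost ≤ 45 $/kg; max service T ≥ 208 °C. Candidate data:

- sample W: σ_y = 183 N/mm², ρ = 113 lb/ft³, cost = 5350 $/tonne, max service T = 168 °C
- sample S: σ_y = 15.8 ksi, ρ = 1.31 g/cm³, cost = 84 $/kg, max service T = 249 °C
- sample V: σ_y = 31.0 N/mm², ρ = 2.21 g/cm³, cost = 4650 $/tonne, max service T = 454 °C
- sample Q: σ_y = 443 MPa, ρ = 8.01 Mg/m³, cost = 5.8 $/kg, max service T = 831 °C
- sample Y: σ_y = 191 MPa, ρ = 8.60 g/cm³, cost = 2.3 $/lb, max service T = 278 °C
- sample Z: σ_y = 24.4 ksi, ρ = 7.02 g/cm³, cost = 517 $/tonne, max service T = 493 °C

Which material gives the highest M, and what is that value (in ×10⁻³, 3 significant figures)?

sample Q, M = 7.25×10⁻³

Screen on constraints: cost ≤ 45 $/kg; max service T ≥ 208 °C. Survivors: sample V, sample Q, sample Y, sample Z.
Putting every candidate on a common basis:
  sample V: σ_y = 31.00 MPa, ρ = 2210 kg/m³
  sample Q: σ_y = 443.0 MPa, ρ = 8010 kg/m³
  sample Y: σ_y = 191.0 MPa, ρ = 8600 kg/m³
  sample Z: σ_y = 168.2 MPa, ρ = 7020 kg/m³
  sample Q: M = 7.25×10⁻³
  sample V: M = 4.47×10⁻³
  sample Z: M = 4.34×10⁻³
  sample Y: M = 3.86×10⁻³
Sample Q ranks first.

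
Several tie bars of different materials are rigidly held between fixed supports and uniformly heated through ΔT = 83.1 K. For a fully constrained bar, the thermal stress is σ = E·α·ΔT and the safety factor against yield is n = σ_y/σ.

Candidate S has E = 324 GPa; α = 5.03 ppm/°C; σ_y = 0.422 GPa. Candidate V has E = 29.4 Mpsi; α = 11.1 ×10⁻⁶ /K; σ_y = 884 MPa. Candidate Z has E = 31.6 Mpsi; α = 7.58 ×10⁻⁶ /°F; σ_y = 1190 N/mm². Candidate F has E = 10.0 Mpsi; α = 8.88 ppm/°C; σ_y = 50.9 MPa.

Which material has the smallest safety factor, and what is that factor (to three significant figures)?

candidate F, n = 1.00

Converting E to GPa, α to ×10⁻⁶/K, σ_y to MPa, then σ and n for each:
  candidate S: E = 324.0, α = 5.03, σ_y = 422.0 → σ = 135 MPa, n = 3.12
  candidate V: E = 202.7, α = 11.1, σ_y = 884.0 → σ = 187 MPa, n = 4.73
  candidate Z: E = 217.9, α = 13.6, σ_y = 1190 → σ = 247 MPa, n = 4.82
  candidate F: E = 68.95, α = 8.88, σ_y = 50.90 → σ = 50.9 MPa, n = 1.00
The minimum is candidate F at n = 1.00.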